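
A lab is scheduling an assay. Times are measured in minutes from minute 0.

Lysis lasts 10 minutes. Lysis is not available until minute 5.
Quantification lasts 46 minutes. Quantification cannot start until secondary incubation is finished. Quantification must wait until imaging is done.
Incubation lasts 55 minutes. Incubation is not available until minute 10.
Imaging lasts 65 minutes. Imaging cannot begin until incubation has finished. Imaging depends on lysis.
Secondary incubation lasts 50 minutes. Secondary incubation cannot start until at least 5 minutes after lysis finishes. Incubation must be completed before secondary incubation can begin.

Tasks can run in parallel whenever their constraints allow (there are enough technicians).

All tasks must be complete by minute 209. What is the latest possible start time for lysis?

To finish by minute 209, quantification (duration 46) must start no later than minute 163.
Secondary incubation feeds into quantification (must start by minute 163); so secondary incubation must finish by minute 163 and therefore start by minute 113.
Imaging must finish before quantification (must start by minute 163). With a 65-minute duration, imaging must start by 163 − 65 = minute 98.
Lysis feeds secondary incubation (must start by minute 113, minus 5-minute gap → minute 108); imaging (must start by minute 98). Taking the minimum, lysis must finish by minute 98 and start by 98 − 10 = minute 88.

88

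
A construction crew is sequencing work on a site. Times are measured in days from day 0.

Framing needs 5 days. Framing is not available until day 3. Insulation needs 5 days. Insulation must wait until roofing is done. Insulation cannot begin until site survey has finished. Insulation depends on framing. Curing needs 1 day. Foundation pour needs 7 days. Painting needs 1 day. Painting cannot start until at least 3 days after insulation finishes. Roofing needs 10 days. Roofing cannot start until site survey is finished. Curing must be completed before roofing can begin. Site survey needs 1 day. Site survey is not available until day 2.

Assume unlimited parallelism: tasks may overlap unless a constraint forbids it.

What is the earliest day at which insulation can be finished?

18

Framing cannot begin until its own release at day 3. It runs from day 3 to 3 + 5 = day 8.
Curing can start immediately at day 0; it finishes at day 1.
Site survey cannot begin until its own release at day 2. It runs from day 2 to 2 + 1 = day 3.
Roofing cannot start until site survey (finishes day 3); curing (finishes day 1). The controlling bound is day 3, so roofing finishes at 3 + 10 = day 13.
Insulation needs all of roofing (finishes day 13); site survey (finishes day 3); framing (finishes day 8). That puts its earliest start at day 13; it finishes at 13 + 5 = day 18.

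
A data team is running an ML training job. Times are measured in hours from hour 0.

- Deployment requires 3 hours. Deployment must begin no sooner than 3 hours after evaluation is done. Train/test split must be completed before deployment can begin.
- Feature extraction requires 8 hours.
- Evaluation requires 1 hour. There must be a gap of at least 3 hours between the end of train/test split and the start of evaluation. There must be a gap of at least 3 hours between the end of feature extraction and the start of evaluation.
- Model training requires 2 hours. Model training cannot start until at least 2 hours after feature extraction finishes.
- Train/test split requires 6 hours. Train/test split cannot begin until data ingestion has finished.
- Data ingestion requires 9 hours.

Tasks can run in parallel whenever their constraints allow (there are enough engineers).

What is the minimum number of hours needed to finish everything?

Nothing blocks feature extraction, so it runs from hour 0 to hour 8.
Model training cannot begin until feature extraction (finishes hour 8, plus 2-hour gap → hour 10). It runs from hour 10 to 10 + 2 = hour 12.
Data ingestion has no prerequisites, so it starts at hour 0 and finishes at hour 9.
Train/test split waits on data ingestion (finishes hour 9), so it starts at hour 9 and finishes at 9 + 6 = hour 15.
For evaluation: train/test split (finishes hour 15, plus 3-hour gap → hour 18); feature extraction (finishes hour 8, plus 3-hour gap → hour 11). Taking the maximum gives a start of hour 18, and it finishes at 18 + 1 = hour 19.
For deployment: evaluation (finishes hour 19, plus 3-hour gap → hour 22); train/test split (finishes hour 15). Taking the maximum gives a start of hour 22, and it finishes at 22 + 3 = hour 25.
All tasks are finished once the last one completes. Finish times: Data ingestion at 9, Feature extraction at 8, Train/test split at 15, Model training at 12, Evaluation at 19, Deployment at 25. The latest is hour 25.

25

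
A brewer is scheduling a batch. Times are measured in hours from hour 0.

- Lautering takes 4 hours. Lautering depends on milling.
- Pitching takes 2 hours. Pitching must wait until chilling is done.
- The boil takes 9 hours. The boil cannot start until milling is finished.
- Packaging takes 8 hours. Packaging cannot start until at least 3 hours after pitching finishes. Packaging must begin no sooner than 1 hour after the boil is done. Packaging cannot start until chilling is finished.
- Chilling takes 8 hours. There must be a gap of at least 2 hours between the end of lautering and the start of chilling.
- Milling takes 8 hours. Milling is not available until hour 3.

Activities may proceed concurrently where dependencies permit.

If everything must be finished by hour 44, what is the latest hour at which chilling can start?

23

To finish by hour 44, packaging (duration 8) must start no later than hour 36.
Since packaging (must start by hour 36, minus 3-hour gap → hour 33) depends on it, pitching must finish by hour 33. Backing off its 2-hour duration gives a latest start of hour 31.
Chilling feeds pitching (must start by hour 31); packaging (must start by hour 36). Taking the minimum, chilling must finish by hour 31 and start by 31 − 8 = hour 23.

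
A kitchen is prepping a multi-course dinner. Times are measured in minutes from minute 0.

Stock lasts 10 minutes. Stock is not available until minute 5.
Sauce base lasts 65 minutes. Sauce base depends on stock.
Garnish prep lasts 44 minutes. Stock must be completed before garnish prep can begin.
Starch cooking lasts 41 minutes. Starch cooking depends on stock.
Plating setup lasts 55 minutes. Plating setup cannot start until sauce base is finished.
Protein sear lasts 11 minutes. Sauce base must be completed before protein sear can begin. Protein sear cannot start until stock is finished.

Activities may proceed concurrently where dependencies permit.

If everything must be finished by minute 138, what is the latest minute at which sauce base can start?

18

Nothing follows protein sear; the deadline of minute 138 is its only limit. It must start by 138 − 11 = minute 127.
Plating setup must finish by minute 138; it takes 55 minutes, so it must start by 138 − 55 = minute 83.
For sauce base: protein sear (must start by minute 127); plating setup (must start by minute 83). The most restrictive is minute 83; with a 65-minute duration, sauce base must start by minute 18.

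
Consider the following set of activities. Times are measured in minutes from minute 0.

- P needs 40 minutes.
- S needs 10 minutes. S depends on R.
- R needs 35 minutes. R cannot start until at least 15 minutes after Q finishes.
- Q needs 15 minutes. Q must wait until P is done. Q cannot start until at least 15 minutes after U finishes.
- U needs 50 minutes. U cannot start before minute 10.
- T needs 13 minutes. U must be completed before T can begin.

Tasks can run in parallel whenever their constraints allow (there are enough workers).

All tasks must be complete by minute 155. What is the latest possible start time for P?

40

To finish by minute 155, S (duration 10) must start no later than minute 145.
R feeds into S (must start by minute 145); so R must finish by minute 145 and therefore start by minute 110.
Since R (must start by minute 110, minus 15-minute gap → minute 95) depends on it, Q must finish by minute 95. Backing off its 15-minute duration gives a latest start of minute 80.
Since Q (must start by minute 80) depends on it, P must finish by minute 80. Backing off its 40-minute duration gives a latest start of minute 40.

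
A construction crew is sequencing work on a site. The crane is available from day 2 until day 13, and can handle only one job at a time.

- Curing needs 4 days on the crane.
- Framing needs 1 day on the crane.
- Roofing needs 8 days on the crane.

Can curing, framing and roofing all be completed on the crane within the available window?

The crane window is 13 − 2 = 11 days.
Running back to back, the jobs need 4 + 1 + 8 = 13 days on the crane.
Since 13 > 11, they cannot all fit.

No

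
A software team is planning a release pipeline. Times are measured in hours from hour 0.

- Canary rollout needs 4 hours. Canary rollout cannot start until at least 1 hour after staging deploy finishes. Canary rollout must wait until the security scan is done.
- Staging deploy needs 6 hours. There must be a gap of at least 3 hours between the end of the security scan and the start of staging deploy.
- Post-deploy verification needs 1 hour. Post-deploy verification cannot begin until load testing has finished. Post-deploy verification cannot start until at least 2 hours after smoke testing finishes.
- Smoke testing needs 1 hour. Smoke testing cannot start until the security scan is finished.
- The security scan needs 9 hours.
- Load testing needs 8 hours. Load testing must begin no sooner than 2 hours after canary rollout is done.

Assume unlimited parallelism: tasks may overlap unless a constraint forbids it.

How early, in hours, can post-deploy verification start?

33

The security scan can start immediately at hour 0; it finishes at hour 9.
After the security scan (finishes hour 9), smoke testing can start at hour 9 and finishes at hour 10.
Staging deploy waits on the security scan (finishes hour 9, plus 3-hour gap → hour 12), so it starts at hour 12 and finishes at 12 + 6 = hour 18.
Canary rollout cannot start until staging deploy (finishes hour 18, plus 1-hour gap → hour 19); the security scan (finishes hour 9). The controlling bound is hour 19, so canary rollout finishes at 19 + 4 = hour 23.
Load testing cannot begin until canary rollout (finishes hour 23, plus 2-hour gap → hour 25). It runs from hour 25 to 25 + 8 = hour 33.
Post-deploy verification waits on load testing (finishes hour 33); smoke testing (finishes hour 10, plus 2-hour gap → hour 12). The latest of these is hour 33, which is the earliest post-deploy verification can start.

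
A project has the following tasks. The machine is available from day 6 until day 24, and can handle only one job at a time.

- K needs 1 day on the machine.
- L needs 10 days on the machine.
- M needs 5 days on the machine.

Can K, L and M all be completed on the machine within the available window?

The machine window is 24 − 6 = 18 days.
Running back to back, the jobs need 1 + 10 + 5 = 16 days on the machine.
Since 16 ≤ 18, they fit within the window.

Yes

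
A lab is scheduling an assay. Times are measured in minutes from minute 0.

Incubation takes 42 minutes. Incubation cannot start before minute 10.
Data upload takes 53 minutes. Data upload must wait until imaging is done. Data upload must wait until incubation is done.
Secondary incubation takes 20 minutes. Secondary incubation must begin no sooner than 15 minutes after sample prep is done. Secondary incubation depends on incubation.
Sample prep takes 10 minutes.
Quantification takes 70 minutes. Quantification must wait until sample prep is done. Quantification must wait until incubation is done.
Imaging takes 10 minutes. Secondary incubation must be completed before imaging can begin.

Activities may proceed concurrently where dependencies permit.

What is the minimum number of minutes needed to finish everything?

Incubation waits on its own release at minute 10, so it starts at minute 10 and finishes at 10 + 42 = minute 52.
Nothing blocks sample prep, so it runs from minute 0 to minute 10.
For quantification: sample prep (finishes minute 10); incubation (finishes minute 52). Taking the maximum gives a start of minute 52, and it finishes at 52 + 70 = minute 122.
Secondary incubation cannot start until sample prep (finishes minute 10, plus 15-minute gap → minute 25); incubation (finishes minute 52). The controlling bound is minute 52, so secondary incubation finishes at 52 + 20 = minute 72.
After secondary incubation (finishes minute 72), imaging can start at minute 72 and finishes at minute 82.
Data upload needs all of imaging (finishes minute 82); incubation (finishes minute 52). That puts its earliest start at minute 82; it finishes at 82 + 53 = minute 135.
All tasks are finished once the last one completes. Finish times: Sample prep at 10, Incubation at 52, Secondary incubation at 72, Imaging at 82, Quantification at 122, Data upload at 135. The latest is minute 135.

135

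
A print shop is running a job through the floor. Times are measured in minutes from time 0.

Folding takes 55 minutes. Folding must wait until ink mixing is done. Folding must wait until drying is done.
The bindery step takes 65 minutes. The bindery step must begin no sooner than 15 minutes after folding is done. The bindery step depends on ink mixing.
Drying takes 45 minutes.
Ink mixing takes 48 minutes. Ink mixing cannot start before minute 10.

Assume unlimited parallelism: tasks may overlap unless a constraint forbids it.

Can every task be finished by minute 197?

Yes

Nothing blocks drying, so it runs from minute 0 to minute 45.
Ink mixing cannot begin until its own release at minute 10. It runs from minute 10 to 10 + 48 = minute 58.
For folding: ink mixing (finishes minute 58); drying (finishes minute 45). Taking the maximum gives a start of minute 58, and it finishes at 58 + 55 = minute 113.
The bindery step cannot start until folding (finishes minute 113, plus 15-minute gap → minute 128); ink mixing (finishes minute 58). The controlling bound is minute 128, so the bindery step finishes at 128 + 65 = minute 193.
Every task is finished by minute 193, which is no later than the deadline of 197, so the schedule is feasible.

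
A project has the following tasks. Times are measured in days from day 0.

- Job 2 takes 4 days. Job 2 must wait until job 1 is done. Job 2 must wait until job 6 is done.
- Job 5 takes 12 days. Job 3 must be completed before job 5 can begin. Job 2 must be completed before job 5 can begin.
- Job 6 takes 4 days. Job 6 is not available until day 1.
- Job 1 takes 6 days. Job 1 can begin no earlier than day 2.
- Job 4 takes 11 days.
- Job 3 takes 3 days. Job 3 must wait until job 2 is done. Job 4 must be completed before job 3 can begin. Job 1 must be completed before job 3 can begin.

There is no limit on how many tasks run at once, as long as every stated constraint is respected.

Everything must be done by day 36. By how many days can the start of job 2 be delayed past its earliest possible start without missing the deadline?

After its own release at day 1, job 6 can start at day 1 and finishes at day 5.
Job 1 waits on its own release at day 2, so it starts at day 2 and finishes at 2 + 6 = day 8.
Job 2 cannot start until job 1 (finishes day 8); job 6 (finishes day 5). The controlling bound is day 8, so job 2 finishes at 8 + 4 = day 12.

Working backward from the deadline:
Nothing follows job 5; the deadline of day 36 is its only limit. It must start by 36 − 12 = day 24.
Since job 5 (must start by day 24) depends on it, job 3 must finish by day 24. Backing off its 3-day duration gives a latest start of day 21.
Job 2 must finish in time for job 3 (must start by day 21); job 5 (must start by day 24). The tightest is day 21, so job 2 must start by 21 − 4 = day 17.
So job 2 can start as early as day 8 and as late as day 17, giving 17 − 8 = 9 days of slack.

9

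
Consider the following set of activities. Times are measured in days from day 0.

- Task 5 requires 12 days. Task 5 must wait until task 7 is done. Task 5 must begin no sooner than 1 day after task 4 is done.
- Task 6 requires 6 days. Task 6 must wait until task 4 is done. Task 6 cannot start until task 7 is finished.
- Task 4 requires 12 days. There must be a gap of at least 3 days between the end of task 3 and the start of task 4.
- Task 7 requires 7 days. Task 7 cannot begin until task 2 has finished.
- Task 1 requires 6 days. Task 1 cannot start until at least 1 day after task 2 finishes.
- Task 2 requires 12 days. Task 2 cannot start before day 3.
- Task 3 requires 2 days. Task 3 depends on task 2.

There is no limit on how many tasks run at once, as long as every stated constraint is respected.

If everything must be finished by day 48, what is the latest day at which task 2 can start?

Task 1 must finish by day 48; it takes 6 days, so it must start by 48 − 6 = day 42.
To finish by day 48, task 5 (duration 12) must start no later than day 36.
Nothing follows task 6; the deadline of day 48 is its only limit. It must start by 48 − 6 = day 42.
For task 4: task 5 (must start by day 36, minus 1-day gap → day 35); task 6 (must start by day 42). The most restrictive is day 35; with a 12-day duration, task 4 must start by day 23.
Task 3 feeds into task 4 (must start by day 23, minus 3-day gap → day 20); so task 3 must finish by day 20 and therefore start by day 18.
Task 7 must finish in time for task 5 (must start by day 36); task 6 (must start by day 42). The tightest is day 36, so task 7 must start by 36 − 7 = day 29.
Task 2 feeds task 1 (must start by day 42, minus 1-day gap → day 41); task 3 (must start by day 18); task 7 (must start by day 29). Taking the minimum, task 2 must finish by day 18 and start by 18 − 12 = day 6.

6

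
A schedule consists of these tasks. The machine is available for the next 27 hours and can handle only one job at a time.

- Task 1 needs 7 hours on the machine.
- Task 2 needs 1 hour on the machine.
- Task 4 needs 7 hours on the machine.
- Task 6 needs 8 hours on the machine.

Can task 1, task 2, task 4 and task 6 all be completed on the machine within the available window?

Yes

Running back to back, the jobs need 7 + 1 + 7 + 8 = 23 hours on the machine.
Since 23 ≤ 27, they fit within the window.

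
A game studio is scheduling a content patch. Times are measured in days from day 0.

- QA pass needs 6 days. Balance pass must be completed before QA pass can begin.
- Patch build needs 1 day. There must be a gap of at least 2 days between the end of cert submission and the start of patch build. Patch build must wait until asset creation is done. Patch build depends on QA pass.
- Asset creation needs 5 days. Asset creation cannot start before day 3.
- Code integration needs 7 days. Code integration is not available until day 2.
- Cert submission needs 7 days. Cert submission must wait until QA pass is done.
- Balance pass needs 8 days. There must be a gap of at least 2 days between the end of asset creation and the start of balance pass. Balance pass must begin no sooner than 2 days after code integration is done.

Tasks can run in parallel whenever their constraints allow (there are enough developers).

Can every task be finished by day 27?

No

After its own release at day 2, code integration can start at day 2 and finishes at day 9.
Asset creation cannot begin until its own release at day 3. It runs from day 3 to 3 + 5 = day 8.
For balance pass: asset creation (finishes day 8, plus 2-day gap → day 10); code integration (finishes day 9, plus 2-day gap → day 11). Taking the maximum gives a start of day 11, and it finishes at 11 + 8 = day 19.
After balance pass (finishes day 19), QA pass can start at day 19 and finishes at day 25.
After QA pass (finishes day 25), cert submission can start at day 25 and finishes at day 32.
For patch build: cert submission (finishes day 32, plus 2-day gap → day 34); asset creation (finishes day 8); QA pass (finishes day 25). Taking the maximum gives a start of day 34, and it finishes at 34 + 1 = day 35.
The earliest everything can be done is day 35, which is after the deadline of 27, so it is not possible.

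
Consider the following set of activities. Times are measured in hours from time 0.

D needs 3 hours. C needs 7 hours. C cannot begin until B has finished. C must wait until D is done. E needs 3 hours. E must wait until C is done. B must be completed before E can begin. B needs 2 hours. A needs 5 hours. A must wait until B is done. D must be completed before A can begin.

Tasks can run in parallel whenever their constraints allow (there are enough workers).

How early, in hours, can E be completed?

13

D can start immediately at hour 0; it finishes at hour 3.
Nothing blocks B, so it runs from hour 0 to hour 2.
C cannot start until B (finishes hour 2); D (finishes hour 3). The controlling bound is hour 3, so C finishes at 3 + 7 = hour 10.
E cannot start until C (finishes hour 10); B (finishes hour 2). The controlling bound is hour 10, so E finishes at 10 + 3 = hour 13.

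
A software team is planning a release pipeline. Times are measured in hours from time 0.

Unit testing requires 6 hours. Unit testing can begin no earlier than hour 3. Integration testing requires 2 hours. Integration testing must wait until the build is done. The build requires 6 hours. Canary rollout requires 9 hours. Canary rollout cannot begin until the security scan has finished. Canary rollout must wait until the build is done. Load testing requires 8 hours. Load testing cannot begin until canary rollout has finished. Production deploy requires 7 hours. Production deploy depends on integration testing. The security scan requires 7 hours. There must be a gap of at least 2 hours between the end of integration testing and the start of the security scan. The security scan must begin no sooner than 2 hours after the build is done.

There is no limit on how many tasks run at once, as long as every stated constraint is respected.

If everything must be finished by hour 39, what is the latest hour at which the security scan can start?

15

Load testing must finish by hour 39; it takes 8 hours, so it must start by 39 − 8 = hour 31.
Canary rollout has to be done before load testing (must start by hour 31). That means finishing by hour 31, i.e. starting by 31 − 9 = hour 22.
The security scan feeds into canary rollout (must start by hour 22); so the security scan must finish by hour 22 and therefore start by hour 15.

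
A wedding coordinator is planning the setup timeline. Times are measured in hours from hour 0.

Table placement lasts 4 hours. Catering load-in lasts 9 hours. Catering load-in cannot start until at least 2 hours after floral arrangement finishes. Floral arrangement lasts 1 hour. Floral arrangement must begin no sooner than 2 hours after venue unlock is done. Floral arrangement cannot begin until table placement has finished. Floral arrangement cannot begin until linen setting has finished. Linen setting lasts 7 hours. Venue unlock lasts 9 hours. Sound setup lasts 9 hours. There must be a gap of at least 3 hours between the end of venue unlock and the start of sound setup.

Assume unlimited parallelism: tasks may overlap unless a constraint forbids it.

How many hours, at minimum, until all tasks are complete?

Linen setting can start immediately at hour 0; it finishes at hour 7.
Table placement has no prerequisites, so it starts at hour 0 and finishes at hour 4.
Venue unlock can start immediately at hour 0; it finishes at hour 9.
After venue unlock (finishes hour 9, plus 3-hour gap → hour 12), sound setup can start at hour 12 and finishes at hour 21.
Floral arrangement needs all of venue unlock (finishes hour 9, plus 2-hour gap → hour 11); table placement (finishes hour 4); linen setting (finishes hour 7). That puts its earliest start at hour 11; it finishes at 11 + 1 = hour 12.
After floral arrangement (finishes hour 12, plus 2-hour gap → hour 14), catering load-in can start at hour 14 and finishes at hour 23.
All tasks are finished once the last one completes. Finish times: Venue unlock at 9, Table placement at 4, Linen setting at 7, Floral arrangement at 12, Sound setup at 21, Catering load-in at 23. The latest is hour 23.

23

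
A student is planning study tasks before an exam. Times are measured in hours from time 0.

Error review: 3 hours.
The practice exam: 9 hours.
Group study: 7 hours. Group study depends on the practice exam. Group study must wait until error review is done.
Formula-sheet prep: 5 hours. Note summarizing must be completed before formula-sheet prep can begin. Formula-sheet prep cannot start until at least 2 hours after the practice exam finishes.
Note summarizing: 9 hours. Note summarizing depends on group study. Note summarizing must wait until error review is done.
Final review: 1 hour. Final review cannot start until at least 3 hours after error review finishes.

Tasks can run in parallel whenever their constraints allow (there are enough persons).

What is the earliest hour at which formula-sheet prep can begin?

25

Error review can start immediately at hour 0; it finishes at hour 3.
The practice exam has no prerequisites, so it starts at hour 0 and finishes at hour 9.
For group study: the practice exam (finishes hour 9); error review (finishes hour 3). Taking the maximum gives a start of hour 9, and it finishes at 9 + 7 = hour 16.
Note summarizing cannot start until group study (finishes hour 16); error review (finishes hour 3). The controlling bound is hour 16, so note summarizing finishes at 16 + 9 = hour 25.
Formula-sheet prep waits on note summarizing (finishes hour 25); the practice exam (finishes hour 9, plus 2-hour gap → hour 11). The latest of these is hour 25, which is the earliest formula-sheet prep can start.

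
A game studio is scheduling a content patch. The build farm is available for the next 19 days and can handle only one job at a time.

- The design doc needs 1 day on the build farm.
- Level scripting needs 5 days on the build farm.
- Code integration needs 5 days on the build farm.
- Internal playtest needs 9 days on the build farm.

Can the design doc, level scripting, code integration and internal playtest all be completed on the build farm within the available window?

Running back to back, the jobs need 1 + 5 + 5 + 9 = 20 days on the build farm.
Since 20 > 19, they cannot all fit.

No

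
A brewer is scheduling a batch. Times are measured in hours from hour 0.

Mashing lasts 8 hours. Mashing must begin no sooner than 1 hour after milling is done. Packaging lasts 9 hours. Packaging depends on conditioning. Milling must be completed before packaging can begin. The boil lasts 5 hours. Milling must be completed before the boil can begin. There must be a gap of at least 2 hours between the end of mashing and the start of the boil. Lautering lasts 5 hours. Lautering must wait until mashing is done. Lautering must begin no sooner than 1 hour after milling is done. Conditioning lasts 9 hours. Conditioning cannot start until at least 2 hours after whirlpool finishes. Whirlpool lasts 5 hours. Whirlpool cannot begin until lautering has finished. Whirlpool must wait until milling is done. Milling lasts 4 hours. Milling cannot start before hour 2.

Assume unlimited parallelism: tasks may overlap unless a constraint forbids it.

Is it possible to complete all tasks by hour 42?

No

Milling cannot begin until its own release at hour 2. It runs from hour 2 to 2 + 4 = hour 6.
After milling (finishes hour 6, plus 1-hour gap → hour 7), mashing can start at hour 7 and finishes at hour 15.
The boil needs all of milling (finishes hour 6); mashing (finishes hour 15, plus 2-hour gap → hour 17). That puts its earliest start at hour 17; it finishes at 17 + 5 = hour 22.
Lautering needs all of mashing (finishes hour 15); milling (finishes hour 6, plus 1-hour gap → hour 7). That puts its earliest start at hour 15; it finishes at 15 + 5 = hour 20.
Whirlpool cannot start until lautering (finishes hour 20); milling (finishes hour 6). The controlling bound is hour 20, so whirlpool finishes at 20 + 5 = hour 25.
Conditioning waits on whirlpool (finishes hour 25, plus 2-hour gap → hour 27), so it starts at hour 27 and finishes at 27 + 9 = hour 36.
Packaging has to wait for conditioning (finishes hour 36); milling (finishes hour 6). The latest of these is hour 36, so packaging runs hour 36 to 36 + 9 = hour 45.
The earliest everything can be done is hour 45, which is after the deadline of 42, so it is not possible.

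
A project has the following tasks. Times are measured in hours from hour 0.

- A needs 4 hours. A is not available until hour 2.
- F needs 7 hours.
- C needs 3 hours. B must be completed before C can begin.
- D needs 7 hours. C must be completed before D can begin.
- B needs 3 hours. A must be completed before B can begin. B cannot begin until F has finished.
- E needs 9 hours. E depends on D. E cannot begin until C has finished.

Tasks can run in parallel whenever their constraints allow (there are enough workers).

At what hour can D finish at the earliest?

F can start immediately at hour 0; it finishes at hour 7.
After its own release at hour 2, A can start at hour 2 and finishes at hour 6.
For B: A (finishes hour 6); F (finishes hour 7). Taking the maximum gives a start of hour 7, and it finishes at 7 + 3 = hour 10.
C cannot begin until B (finishes hour 10). It runs from hour 10 to 10 + 3 = hour 13.
D cannot begin until C (finishes hour 13). It runs from hour 13 to 13 + 7 = hour 20.

20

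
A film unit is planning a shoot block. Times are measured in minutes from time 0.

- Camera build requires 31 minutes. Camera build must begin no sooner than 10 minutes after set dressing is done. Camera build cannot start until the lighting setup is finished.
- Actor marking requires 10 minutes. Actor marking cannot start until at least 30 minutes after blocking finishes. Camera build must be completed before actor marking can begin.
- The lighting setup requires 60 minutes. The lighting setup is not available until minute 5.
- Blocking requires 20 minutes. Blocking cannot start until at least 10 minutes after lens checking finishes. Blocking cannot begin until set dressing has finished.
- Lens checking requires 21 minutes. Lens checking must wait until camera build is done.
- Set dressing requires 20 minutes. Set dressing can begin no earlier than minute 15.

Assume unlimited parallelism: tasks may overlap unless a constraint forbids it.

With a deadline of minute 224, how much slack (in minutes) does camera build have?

37

The lighting setup waits on its own release at minute 5, so it starts at minute 5 and finishes at 5 + 60 = minute 65.
After its own release at minute 15, set dressing can start at minute 15 and finishes at minute 35.
For camera build: set dressing (finishes minute 35, plus 10-minute gap → minute 45); the lighting setup (finishes minute 65). Taking the maximum gives a start of minute 65, and it finishes at 65 + 31 = minute 96.

Working backward from the deadline:
To finish by minute 224, actor marking (duration 10) must start no later than minute 214.
Since actor marking (must start by minute 214, minus 30-minute gap → minute 184) depends on it, blocking must finish by minute 184. Backing off its 20-minute duration gives a latest start of minute 164.
Lens checking must finish before blocking (must start by minute 164, minus 10-minute gap → minute 154). With a 21-minute duration, lens checking must start by 154 − 21 = minute 133.
For camera build: lens checking (must start by minute 133); actor marking (must start by minute 214). The most restrictive is minute 133; with a 31-minute duration, camera build must start by minute 102.
So camera build can start as early as minute 65 and as late as minute 102, giving 102 − 65 = 37 minutes of slack.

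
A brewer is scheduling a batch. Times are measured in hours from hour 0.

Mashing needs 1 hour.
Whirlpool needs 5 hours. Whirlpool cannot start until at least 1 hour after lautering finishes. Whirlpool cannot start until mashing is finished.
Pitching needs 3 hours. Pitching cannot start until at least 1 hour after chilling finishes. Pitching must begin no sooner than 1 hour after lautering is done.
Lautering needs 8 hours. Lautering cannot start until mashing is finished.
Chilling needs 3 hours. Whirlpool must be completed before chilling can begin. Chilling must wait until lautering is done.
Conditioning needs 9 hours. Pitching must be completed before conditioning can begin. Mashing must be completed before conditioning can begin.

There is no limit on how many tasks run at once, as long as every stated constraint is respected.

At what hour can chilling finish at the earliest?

18

Mashing has no prerequisites, so it starts at hour 0 and finishes at hour 1.
After mashing (finishes hour 1), lautering can start at hour 1 and finishes at hour 9.
For whirlpool: lautering (finishes hour 9, plus 1-hour gap → hour 10); mashing (finishes hour 1). Taking the maximum gives a start of hour 10, and it finishes at 10 + 5 = hour 15.
For chilling: whirlpool (finishes hour 15); lautering (finishes hour 9). Taking the maximum gives a start of hour 15, and it finishes at 15 + 3 = hour 18.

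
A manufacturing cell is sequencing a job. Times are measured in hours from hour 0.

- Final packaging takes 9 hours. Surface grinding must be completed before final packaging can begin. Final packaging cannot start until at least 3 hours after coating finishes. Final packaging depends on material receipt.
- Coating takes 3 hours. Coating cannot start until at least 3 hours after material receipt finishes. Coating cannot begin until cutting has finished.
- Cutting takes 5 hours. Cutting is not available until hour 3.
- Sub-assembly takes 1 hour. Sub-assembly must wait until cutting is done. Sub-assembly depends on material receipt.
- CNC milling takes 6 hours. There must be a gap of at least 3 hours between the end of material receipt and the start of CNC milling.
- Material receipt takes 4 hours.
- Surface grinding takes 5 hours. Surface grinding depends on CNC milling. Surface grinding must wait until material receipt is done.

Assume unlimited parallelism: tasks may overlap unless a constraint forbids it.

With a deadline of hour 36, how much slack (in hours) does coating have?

After its own release at hour 3, cutting can start at hour 3 and finishes at hour 8.
Material receipt can start immediately at hour 0; it finishes at hour 4.
Coating has to wait for material receipt (finishes hour 4, plus 3-hour gap → hour 7); cutting (finishes hour 8). The latest of these is hour 8, so coating runs hour 8 to 8 + 3 = hour 11.

Working backward from the deadline:
Final packaging must finish by hour 36; it takes 9 hours, so it must start by 36 − 9 = hour 27.
Since final packaging (must start by hour 27, minus 3-hour gap → hour 24) depends on it, coating must finish by hour 24. Backing off its 3-hour duration gives a latest start of hour 21.
So coating can start as early as hour 8 and as late as hour 21, giving 21 − 8 = 13 hours of slack.

13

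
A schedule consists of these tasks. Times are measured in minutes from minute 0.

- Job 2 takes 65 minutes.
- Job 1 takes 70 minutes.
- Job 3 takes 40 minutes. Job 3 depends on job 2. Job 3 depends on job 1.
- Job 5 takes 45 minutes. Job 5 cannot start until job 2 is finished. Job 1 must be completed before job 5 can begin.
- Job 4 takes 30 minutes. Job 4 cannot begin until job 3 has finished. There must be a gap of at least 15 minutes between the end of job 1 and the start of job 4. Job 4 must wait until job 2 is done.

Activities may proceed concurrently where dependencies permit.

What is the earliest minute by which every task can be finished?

Job 2 can start immediately at minute 0; it finishes at minute 65.
Job 1 has no prerequisites, so it starts at minute 0 and finishes at minute 70.
Job 5 cannot start until job 2 (finishes minute 65); job 1 (finishes minute 70). The controlling bound is minute 70, so job 5 finishes at 70 + 45 = minute 115.
For job 3: job 2 (finishes minute 65); job 1 (finishes minute 70). Taking the maximum gives a start of minute 70, and it finishes at 70 + 40 = minute 110.
For job 4: job 3 (finishes minute 110); job 1 (finishes minute 70, plus 15-minute gap → minute 85); job 2 (finishes minute 65). Taking the maximum gives a start of minute 110, and it finishes at 110 + 30 = minute 140.
All tasks are finished once the last one completes. Finish times: Job 1 at 70, Job 2 at 65, Job 3 at 110, Job 4 at 140, Job 5 at 115. The latest is minute 140.

140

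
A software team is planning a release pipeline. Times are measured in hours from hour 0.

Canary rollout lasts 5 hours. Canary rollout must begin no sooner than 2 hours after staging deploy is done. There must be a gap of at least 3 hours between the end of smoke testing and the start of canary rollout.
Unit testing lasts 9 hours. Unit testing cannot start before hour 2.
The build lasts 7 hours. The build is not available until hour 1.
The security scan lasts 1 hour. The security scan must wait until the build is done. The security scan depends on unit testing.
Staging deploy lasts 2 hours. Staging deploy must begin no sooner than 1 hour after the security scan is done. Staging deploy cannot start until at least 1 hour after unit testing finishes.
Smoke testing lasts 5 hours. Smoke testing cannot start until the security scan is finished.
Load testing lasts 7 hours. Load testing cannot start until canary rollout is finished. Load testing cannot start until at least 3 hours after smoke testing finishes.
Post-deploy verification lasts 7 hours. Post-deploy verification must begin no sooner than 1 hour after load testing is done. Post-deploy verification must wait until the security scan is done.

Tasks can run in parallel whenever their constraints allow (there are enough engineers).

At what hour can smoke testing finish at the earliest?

Unit testing waits on its own release at hour 2, so it starts at hour 2 and finishes at 2 + 9 = hour 11.
After its own release at hour 1, the build can start at hour 1 and finishes at hour 8.
For the security scan: the build (finishes hour 8); unit testing (finishes hour 11). Taking the maximum gives a start of hour 11, and it finishes at 11 + 1 = hour 12.
After the security scan (finishes hour 12), smoke testing can start at hour 12 and finishes at hour 17.

17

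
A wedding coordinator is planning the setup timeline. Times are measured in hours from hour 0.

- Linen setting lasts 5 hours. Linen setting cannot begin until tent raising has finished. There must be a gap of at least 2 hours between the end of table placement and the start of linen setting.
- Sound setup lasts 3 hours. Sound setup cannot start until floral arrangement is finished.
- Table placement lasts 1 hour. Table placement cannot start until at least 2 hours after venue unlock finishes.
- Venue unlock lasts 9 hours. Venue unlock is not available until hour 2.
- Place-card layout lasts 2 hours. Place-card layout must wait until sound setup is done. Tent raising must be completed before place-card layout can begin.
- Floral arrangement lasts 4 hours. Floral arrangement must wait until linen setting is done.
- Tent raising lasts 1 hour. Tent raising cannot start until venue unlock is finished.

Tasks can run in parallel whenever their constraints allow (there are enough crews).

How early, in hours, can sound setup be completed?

28

Venue unlock waits on its own release at hour 2, so it starts at hour 2 and finishes at 2 + 9 = hour 11.
Table placement cannot begin until venue unlock (finishes hour 11, plus 2-hour gap → hour 13). It runs from hour 13 to 13 + 1 = hour 14.
After venue unlock (finishes hour 11), tent raising can start at hour 11 and finishes at hour 12.
For linen setting: tent raising (finishes hour 12); table placement (finishes hour 14, plus 2-hour gap → hour 16). Taking the maximum gives a start of hour 16, and it finishes at 16 + 5 = hour 21.
After linen setting (finishes hour 21), floral arrangement can start at hour 21 and finishes at hour 25.
Sound setup waits on floral arrangement (finishes hour 25), so it starts at hour 25 and finishes at 25 + 3 = hour 28.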